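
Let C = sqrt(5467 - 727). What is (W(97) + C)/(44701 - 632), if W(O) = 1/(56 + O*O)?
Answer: 1/417113085 + 2*sqrt(1185)/44069 ≈ 0.0015623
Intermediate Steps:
C = 2*sqrt(1185) (C = sqrt(4740) = 2*sqrt(1185) ≈ 68.848)
W(O) = 1/(56 + O**2)
(W(97) + C)/(44701 - 632) = (1/(56 + 97**2) + 2*sqrt(1185))/(44701 - 632) = (1/(56 + 9409) + 2*sqrt(1185))/44069 = (1/9465 + 2*sqrt(1185))*(1/44069) = 1/417113085 + 2*sqrt(1185)/44069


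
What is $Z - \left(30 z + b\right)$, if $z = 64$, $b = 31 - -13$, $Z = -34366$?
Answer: $-36330$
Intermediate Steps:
$b = 44$ ($b = 31 + 13 = 44$)
$Z - \left(30 z + b\right) = -34366 - \left(30 \cdot 64 + 44\right) = -34366 - \left(1920 + 44\right) = -34366 - 1964 = -36330$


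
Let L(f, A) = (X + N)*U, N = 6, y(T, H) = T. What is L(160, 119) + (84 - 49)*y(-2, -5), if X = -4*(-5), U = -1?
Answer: -96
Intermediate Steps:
X = 20
L(f, A) = -26 (L(f, A) = (20 + 6)*(-1) = 26*(-1) = -26)
L(160, 119) + (84 - 49)*y(-2, -5) = -26 + (84 - 49)*(-2) = -26 + 35*(-2) = -26 - 70 = -96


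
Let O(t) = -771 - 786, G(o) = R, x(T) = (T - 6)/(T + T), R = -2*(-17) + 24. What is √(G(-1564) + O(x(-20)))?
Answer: I*√1499 ≈ 38.717*I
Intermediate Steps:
R = 58 (R = 34 + 24 = 58)
x(T) = (-6 + T)/(2*T) (x(T) = (-6 + T)/((2*T)) = (-6 + T)*(1/(2*T)) = (-6 + T)/(2*T))
G(o) = 58
O(t) = -1557
√(G(-1564) + O(x(-20))) = √(58 - 1557) = √(-1499) = I*√1499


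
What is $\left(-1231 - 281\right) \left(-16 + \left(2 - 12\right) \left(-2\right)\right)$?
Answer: $-6048$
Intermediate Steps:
$\left(-1231 - 281\right) \left(-16 + \left(2 - 12\right) \left(-2\right)\right) = - 1512 \left(-16 + \left(2 - 12\right) \left(-2\right)\right) = - 1512 \left(-16 - -20\right) = - 1512 \left(-16 + 20\right) = \left(-1512\right) 4 = -6048$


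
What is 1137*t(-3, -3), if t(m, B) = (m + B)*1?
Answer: -6822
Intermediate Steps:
t(m, B) = B + m (t(m, B) = (B + m)*1 = B + m)
1137*t(-3, -3) = 1137*(-3 - 3) = 1137*(-6) = -6822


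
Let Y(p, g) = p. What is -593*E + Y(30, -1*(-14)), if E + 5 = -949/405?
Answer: 1775732/405 ≈ 4384.5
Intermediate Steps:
E = -2974/405 (E = -5 - 949/405 = -2974/405 ≈ -7.3432)
-593*E + Y(30, -1*(-14)) = -593*(-2974/405) + 30 = 1763582/405 + 30 = 1775732/405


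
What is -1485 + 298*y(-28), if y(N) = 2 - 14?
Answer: -5061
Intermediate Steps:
y(N) = -12
-1485 + 298*y(-28) = -1485 + 298*(-12) = -1485 - 3576 = -5061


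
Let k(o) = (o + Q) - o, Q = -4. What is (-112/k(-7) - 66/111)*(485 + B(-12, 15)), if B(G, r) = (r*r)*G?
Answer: -2246010/37 ≈ -60703.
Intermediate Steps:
k(o) = -4 (k(o) = (o - 4) - o = (-4 + o) - o = -4)
B(G, r) = G*r**2 (B(G, r) = r**2*G = G*r**2)
(-112/k(-7) - 66/111)*(485 + B(-12, 15)) = (-112/(-4) - 66/111)*(485 - 12*15**2) = (-112*(-1/4) - 66*1/111)*(485 - 12*225) = (28 - 22/37)*(485 - 2700) = (1014/37)*(-2215) = -2246010/37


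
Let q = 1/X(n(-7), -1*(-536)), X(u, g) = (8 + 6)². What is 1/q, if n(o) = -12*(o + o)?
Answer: 196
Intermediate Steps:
n(o) = -24*o
X(u, g) = 196 (X(u, g) = 14² = 196)
q = 1/196 ≈ 0.0051020
1/q = 1/(1/196) = 196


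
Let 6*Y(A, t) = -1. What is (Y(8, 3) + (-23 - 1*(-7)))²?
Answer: 9409/36 ≈ 261.36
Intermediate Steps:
Y(A, t) = -⅙ (Y(A, t) = (⅙)*(-1) = -⅙)
(Y(8, 3) + (-23 - 1*(-7)))² = (-⅙ + (-23 - 1*(-7)))² = (-⅙ + (-23 + 7))² = (-⅙ - 16)² = (-97/6)² = 9409/36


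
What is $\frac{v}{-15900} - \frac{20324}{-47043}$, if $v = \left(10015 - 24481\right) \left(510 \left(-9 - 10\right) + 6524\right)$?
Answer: $- \frac{179517996059}{62331975} \approx -2880.0$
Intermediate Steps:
$v = 45799356$ ($v = - 14466 \left(510 \left(-9 - 10\right) + 6524\right) = - 14466 \left(510 \left(-19\right) + 6524\right) = - 14466 \left(-9690 + 6524\right) = \left(-14466\right) \left(-3166\right) = 45799356$)
$\frac{v}{-15900} - \frac{20324}{-47043} = \frac{45799356}{-15900} - \frac{20324}{-47043} = 45799356 \left(- \frac{1}{15900}\right) - - \frac{20324}{47043} = - \frac{3816613}{1325} + \frac{20324}{47043} = - \frac{179517996059}{62331975}$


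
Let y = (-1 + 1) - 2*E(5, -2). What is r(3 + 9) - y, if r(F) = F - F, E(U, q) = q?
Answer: -4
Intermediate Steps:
y = 4 (y = (-1 + 1) - 2*(-2) = 0 + 4 = 4)
r(F) = 0
r(3 + 9) - y = 0 - 1*4 = 0 - 4 = -4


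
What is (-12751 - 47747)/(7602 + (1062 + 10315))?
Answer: -60498/18979 ≈ -3.1876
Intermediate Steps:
(-12751 - 47747)/(7602 + (1062 + 10315)) = -60498/(7602 + 11377) = -60498/18979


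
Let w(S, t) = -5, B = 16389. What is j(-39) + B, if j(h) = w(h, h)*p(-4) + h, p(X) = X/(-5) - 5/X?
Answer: 65359/4 ≈ 16340.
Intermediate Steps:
p(X) = -5/X - X/5 (p(X) = X*(-1/5) - 5/X = -X/5 - 5/X = -5/X - X/5)
j(h) = -41/4 + h (j(h) = -5*(-5/(-4) - 1/5*(-4)) + h = -5*(-5*(-1/4) + 4/5) + h = -5*(5/4 + 4/5) + h = -5*41/20 + h = -41/4 + h)
j(-39) + B = (-41/4 - 39) + 16389 = -197/4 + 16389 = 65359/4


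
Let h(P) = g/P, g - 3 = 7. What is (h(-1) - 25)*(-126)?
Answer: 4410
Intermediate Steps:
g = 10 (g = 3 + 7 = 10)
h(P) = 10/P
(h(-1) - 25)*(-126) = (10/(-1) - 25)*(-126) = (10*(-1) - 25)*(-126) = (-10 - 25)*(-126) = -35*(-126) = 4410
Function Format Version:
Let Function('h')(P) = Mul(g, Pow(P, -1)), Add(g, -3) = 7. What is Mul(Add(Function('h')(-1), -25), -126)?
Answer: 4410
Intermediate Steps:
g = 10 (g = Add(3, 7) = 10)
Function('h')(P) = Mul(10, Pow(P, -1))
Mul(Add(Function('h')(-1), -25), -126) = Mul(Add(Mul(10, Pow(-1, -1)), -25), -126) = Mul(Add(Mul(10, -1), -25), -126) = Mul(Add(-10, -25), -126) = Mul(-35, -126) = 4410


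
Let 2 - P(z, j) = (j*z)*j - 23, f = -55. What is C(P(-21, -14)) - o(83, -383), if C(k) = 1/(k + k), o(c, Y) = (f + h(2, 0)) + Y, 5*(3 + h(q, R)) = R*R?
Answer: 3652363/8282 ≈ 441.00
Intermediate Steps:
h(q, R) = -3 + R**2/5 (h(q, R) = -3 + (R*R)/5 = -3 + R**2/5)
P(z, j) = 25 - z*j**2 (P(z, j) = 2 - ((j*z)*j - 23) = 2 - (z*j**2 - 23) = 2 - (-23 + z*j**2) = 2 + (23 - z*j**2) = 25 - z*j**2)
o(c, Y) = -58 + Y (o(c, Y) = (-55 + (-3 + (1/5)*0**2)) + Y = (-55 + (-3 + (1/5)*0)) + Y = (-55 + (-3 + 0)) + Y = (-55 - 3) + Y = -58 + Y)
C(k) = 1/(2*k)
C(P(-21, -14)) - o(83, -383) = 1/(2*(25 - 1*(-21)*(-14)**2)) - (-58 - 383) = 1/(2*(25 - 1*(-21)*196)) - 1*(-441) = 1/(2*(25 + 4116)) + 441 = (1/2)/4141 + 441 = (1/2)*(1/4141) + 441 = 1/8282 + 441 = 3652363/8282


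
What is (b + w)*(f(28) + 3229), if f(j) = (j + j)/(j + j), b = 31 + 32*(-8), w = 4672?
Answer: 14363810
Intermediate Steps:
b = -225 (b = 31 - 256 = -225)
f(j) = 1 (f(j) = (2*j)/((2*j)) = (2*j)*(1/(2*j)) = 1)
(b + w)*(f(28) + 3229) = (-225 + 4672)*(1 + 3229) = 4447*3230 = 14363810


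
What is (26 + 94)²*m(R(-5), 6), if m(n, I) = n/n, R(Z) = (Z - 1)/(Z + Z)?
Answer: 14400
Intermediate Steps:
R(Z) = (-1 + Z)/(2*Z) (R(Z) = (-1 + Z)/((2*Z)) = (-1 + Z)*(1/(2*Z)) = (-1 + Z)/(2*Z))
m(n, I) = 1
(26 + 94)²*m(R(-5), 6) = (26 + 94)²*1 = 120²*1 = 14400*1 = 14400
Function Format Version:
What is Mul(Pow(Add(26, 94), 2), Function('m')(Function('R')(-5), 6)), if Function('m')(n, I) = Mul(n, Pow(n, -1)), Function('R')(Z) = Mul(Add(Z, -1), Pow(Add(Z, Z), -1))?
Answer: 14400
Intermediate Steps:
Function('R')(Z) = Mul(Rational(1, 2), Pow(Z, -1), Add(-1, Z)) (Function('R')(Z) = Mul(Add(-1, Z), Pow(Mul(2, Z), -1)) = Mul(Add(-1, Z), Mul(Rational(1, 2), Pow(Z, -1))) = Mul(Rational(1, 2), Pow(Z, -1), Add(-1, Z)))
Function('m')(n, I) = 1
Mul(Pow(Add(26, 94), 2), Function('m')(Function('R')(-5), 6)) = Mul(Pow(Add(26, 94), 2), 1) = Mul(Pow(120, 2), 1) = Mul(14400, 1) = 14400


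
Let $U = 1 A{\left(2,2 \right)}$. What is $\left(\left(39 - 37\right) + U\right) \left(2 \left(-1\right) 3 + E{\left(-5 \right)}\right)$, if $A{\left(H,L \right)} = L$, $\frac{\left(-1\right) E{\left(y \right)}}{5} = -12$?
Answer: $216$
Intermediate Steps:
$E{\left(y \right)} = 60$ ($E{\left(y \right)} = \left(-5\right) \left(-12\right) = 60$)
$U = 2$ ($U = 1 \cdot 2 = 2$)
$\left(\left(39 - 37\right) + U\right) \left(2 \left(-1\right) 3 + E{\left(-5 \right)}\right) = \left(\left(39 - 37\right) + 2\right) \left(2 \left(-1\right) 3 + 60\right) = \left(2 + 2\right) \left(\left(-2\right) 3 + 60\right) = 4 \left(-6 + 60\right) = 4 \cdot 54 = 216$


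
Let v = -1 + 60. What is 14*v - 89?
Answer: 737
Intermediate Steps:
v = 59
14*v - 89 = 14*59 - 89 = 826 - 89 = 737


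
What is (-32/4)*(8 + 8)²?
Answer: -2048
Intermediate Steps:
(-32/4)*(8 + 8)² = -32*¼*16² = -8*256 = -2048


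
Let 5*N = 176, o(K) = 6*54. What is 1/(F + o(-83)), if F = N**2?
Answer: 25/39076 ≈ 0.00063978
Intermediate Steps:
o(K) = 324
N = 176/5 (N = (1/5)*176 = 176/5 ≈ 35.200)
F = 30976/25 (F = (176/5)**2 = 30976/25 ≈ 1239.0)
1/(F + o(-83)) = 1/(30976/25 + 324) = 1/(39076/25) = 25/39076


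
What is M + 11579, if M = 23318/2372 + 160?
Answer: 13934113/1186 ≈ 11749.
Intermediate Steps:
M = 201419/1186 (M = 23318*(1/2372) + 160 = 11659/1186 + 160 = 201419/1186 ≈ 169.83)
M + 11579 = 201419/1186 + 11579 = 13934113/1186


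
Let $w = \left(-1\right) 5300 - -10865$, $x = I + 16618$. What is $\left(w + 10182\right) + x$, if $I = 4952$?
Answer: $37317$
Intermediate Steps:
$x = 21570$ ($x = 4952 + 16618 = 21570$)
$w = 5565$ ($w = -5300 + 10865 = 5565$)
$\left(w + 10182\right) + x = \left(5565 + 10182\right) + 21570 = 15747 + 21570 = 37317$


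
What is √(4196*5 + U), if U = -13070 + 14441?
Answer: √22351 ≈ 149.50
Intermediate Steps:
U = 1371
√(4196*5 + U) = √(4196*5 + 1371) = √(20980 + 1371) = √22351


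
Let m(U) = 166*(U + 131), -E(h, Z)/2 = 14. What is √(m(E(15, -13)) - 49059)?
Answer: I*√31961 ≈ 178.78*I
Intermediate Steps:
E(h, Z) = -28 (E(h, Z) = -2*14 = -28)
m(U) = 21746 + 166*U (m(U) = 166*(131 + U) = 21746 + 166*U)
√(m(E(15, -13)) - 49059) = √((21746 + 166*(-28)) - 49059) = √((21746 - 4648) - 49059) = √(17098 - 49059) = √(-31961) = I*√31961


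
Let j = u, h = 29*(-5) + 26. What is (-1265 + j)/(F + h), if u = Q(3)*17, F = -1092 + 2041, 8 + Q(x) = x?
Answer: -135/83 ≈ -1.6265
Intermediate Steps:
Q(x) = -8 + x
F = 949
h = -119 (h = -145 + 26 = -119)
u = -85 (u = (-8 + 3)*17 = -5*17 = -85)
j = -85
(-1265 + j)/(F + h) = (-1265 - 85)/(949 - 119) = -1350/830 = -1350*1/830 = -135/83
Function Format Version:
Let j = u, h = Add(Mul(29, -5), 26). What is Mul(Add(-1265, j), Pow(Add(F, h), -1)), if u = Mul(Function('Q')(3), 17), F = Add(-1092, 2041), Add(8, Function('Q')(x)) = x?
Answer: Rational(-135, 83) ≈ -1.6265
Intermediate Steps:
Function('Q')(x) = Add(-8, x)
F = 949
h = -119 (h = Add(-145, 26) = -119)
u = -85 (u = Mul(Add(-8, 3), 17) = Mul(-5, 17) = -85)
j = -85
Mul(Add(-1265, j), Pow(Add(F, h), -1)) = Mul(Add(-1265, -85), Pow(Add(949, -119), -1)) = Mul(-1350, Pow(830, -1)) = Mul(-1350, Rational(1, 830)) = Rational(-135, 83)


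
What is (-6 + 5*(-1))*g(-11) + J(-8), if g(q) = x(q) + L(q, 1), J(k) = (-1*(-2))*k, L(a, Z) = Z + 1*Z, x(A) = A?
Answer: 83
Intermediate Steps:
L(a, Z) = 2*Z (L(a, Z) = Z + Z = 2*Z)
J(k) = 2*k
g(q) = 2 + q (g(q) = q + 2*1 = q + 2 = 2 + q)
(-6 + 5*(-1))*g(-11) + J(-8) = (-6 + 5*(-1))*(2 - 11) + 2*(-8) = (-6 - 5)*(-9) - 16 = -11*(-9) - 16 = 99 - 16 = 83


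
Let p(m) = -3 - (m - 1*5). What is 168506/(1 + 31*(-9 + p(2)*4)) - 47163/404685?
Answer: -11367493654/18750405 ≈ -606.25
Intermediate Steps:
p(m) = 2 - m (p(m) = -3 - (m - 5) = -3 - (-5 + m) = -3 + (5 - m) = 2 - m)
168506/(1 + 31*(-9 + p(2)*4)) - 47163/404685 = 168506/(1 + 31*(-9 + (2 - 1*2)*4)) - 47163/404685 = 168506/(1 + 31*(-9 + (2 - 2)*4)) - 47163*1/404685 = 168506/(1 + 31*(-9 + 0*4)) - 15721/134895 = 168506/(1 + 31*(-9 + 0)) - 15721/134895 = 168506/(1 + 31*(-9)) - 15721/134895 = 168506/(1 - 279) - 15721/134895 = 168506/(-278) - 15721/134895 = 168506*(-1/278) - 15721/134895 = -84253/139 - 15721/134895 = -11367493654/18750405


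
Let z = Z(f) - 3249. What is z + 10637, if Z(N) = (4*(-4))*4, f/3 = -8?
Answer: 7324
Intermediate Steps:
f = -24 (f = 3*(-8) = -24)
Z(N) = -64 (Z(N) = -16*4 = -64)
z = -3313 (z = -64 - 3249 = -3313)
z + 10637 = -3313 + 10637 = 7324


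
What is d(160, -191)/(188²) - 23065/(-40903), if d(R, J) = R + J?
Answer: 813941367/1445675632 ≈ 0.56302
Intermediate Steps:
d(R, J) = J + R
d(160, -191)/(188²) - 23065/(-40903) = (-191 + 160)/(188²) - 23065/(-40903) = -31/35344 - 23065*(-1/40903) = -31*1/35344 + 23065/40903 = -31/35344 + 23065/40903 = 813941367/1445675632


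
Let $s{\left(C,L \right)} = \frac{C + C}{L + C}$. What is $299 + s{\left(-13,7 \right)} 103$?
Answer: $\frac{2236}{3} \approx 745.33$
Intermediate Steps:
$s{\left(C,L \right)} = \frac{2 C}{C + L}$
$299 + s{\left(-13,7 \right)} 103 = 299 + 2 \left(-13\right) \frac{1}{-13 + 7} \cdot 103 = 299 + 2 \left(-13\right) \frac{1}{-6} \cdot 103 = 299 + 2 \left(-13\right) \left(- \frac{1}{6}\right) 103 = 299 + \frac{13}{3} \cdot 103 = 299 + \frac{1339}{3} = \frac{2236}{3}$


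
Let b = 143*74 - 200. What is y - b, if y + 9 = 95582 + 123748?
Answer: 208939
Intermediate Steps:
y = 219321 (y = -9 + (95582 + 123748) = -9 + 219330 = 219321)
b = 10382 (b = 10582 - 200 = 10382)
y - b = 219321 - 1*10382 = 219321 - 10382 = 208939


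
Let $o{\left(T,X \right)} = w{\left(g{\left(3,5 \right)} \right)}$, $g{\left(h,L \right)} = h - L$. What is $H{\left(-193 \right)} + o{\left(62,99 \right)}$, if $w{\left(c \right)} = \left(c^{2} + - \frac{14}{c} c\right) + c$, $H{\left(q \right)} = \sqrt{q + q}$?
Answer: $-12 + i \sqrt{386} \approx -12.0 + 19.647 i$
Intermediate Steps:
$H{\left(q \right)} = \sqrt{2} \sqrt{q}$ ($H{\left(q \right)} = \sqrt{2 q} = \sqrt{2} \sqrt{q}$)
$w{\left(c \right)} = -14 + c + c^{2}$ ($w{\left(c \right)} = \left(c^{2} - 14\right) + c = \left(-14 + c^{2}\right) + c = -14 + c + c^{2}$)
$o{\left(T,X \right)} = -12$ ($o{\left(T,X \right)} = -14 + \left(3 - 5\right) + \left(3 - 5\right)^{2} = -14 - 2 + \left(-2\right)^{2} = -14 - 2 + 4 = -12$)
$H{\left(-193 \right)} + o{\left(62,99 \right)} = \sqrt{2} \sqrt{-193} - 12 = \sqrt{2} i \sqrt{193} - 12 = i \sqrt{386} - 12 = -12 + i \sqrt{386}$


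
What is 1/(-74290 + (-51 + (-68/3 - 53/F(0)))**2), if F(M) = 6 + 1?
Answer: -441/29851454 ≈ -1.4773e-5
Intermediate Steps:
F(M) = 7
1/(-74290 + (-51 + (-68/3 - 53/F(0)))**2) = 1/(-74290 + (-51 + (-68/3 - 53/7))**2) = 1/(-74290 + (-51 - 635/21)**2) = 1/(-74290 + (-1706/21)**2) = 1/(-74290 + 2910436/441) = 1/(-29851454/441) = -441/29851454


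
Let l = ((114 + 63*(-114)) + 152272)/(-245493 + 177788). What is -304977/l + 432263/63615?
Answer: 1313615044459427/9237152460 ≈ 1.4221e+5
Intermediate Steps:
l = -145204/67705 (l = ((114 - 7182) + 152272)/(-67705) = (-7068 + 152272)*(-1/67705) = 145204*(-1/67705) = -145204/67705 ≈ -2.1447)
-304977/l + 432263/63615 = -304977/(-145204/67705) + 432263/63615 = -304977*(-67705/145204) + 432263*(1/63615) = 20648467785/145204 + 432263/63615 = 1313615044459427/9237152460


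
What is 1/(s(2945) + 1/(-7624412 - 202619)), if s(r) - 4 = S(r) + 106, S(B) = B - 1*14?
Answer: 7827031/23802001270 ≈ 0.00032884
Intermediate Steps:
S(B) = -14 + B (S(B) = B - 14 = -14 + B)
s(r) = 96 + r (s(r) = 4 + ((-14 + r) + 106) = 4 + (92 + r) = 96 + r)
1/(s(2945) + 1/(-7624412 - 202619)) = 1/((96 + 2945) + 1/(-7624412 - 202619)) = 1/(3041 + 1/(-7827031)) = 1/(3041 - 1/7827031) = 1/(23802001270/7827031) = 7827031/23802001270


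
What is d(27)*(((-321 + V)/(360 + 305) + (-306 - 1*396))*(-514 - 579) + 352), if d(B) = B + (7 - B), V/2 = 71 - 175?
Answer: 511057467/95 ≈ 5.3796e+6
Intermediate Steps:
V = -208 (V = 2*(71 - 175) = 2*(-104) = -208)
d(B) = 7
d(27)*(((-321 + V)/(360 + 305) + (-306 - 1*396))*(-514 - 579) + 352) = 7*(((-321 - 208)/(360 + 305) + (-306 - 1*396))*(-514 - 579) + 352) = 7*((-529/665 + (-306 - 396))*(-1093) + 352) = 7*((-529*1/665 - 702)*(-1093) + 352) = 7*((-529/665 - 702)*(-1093) + 352) = 7*(-467359/665*(-1093) + 352) = 7*(510823387/665 + 352) = 7*(511057467/665) = 511057467/95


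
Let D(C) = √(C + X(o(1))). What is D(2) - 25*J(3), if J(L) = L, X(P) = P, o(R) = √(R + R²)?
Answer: -75 + √(2 + √2) ≈ -73.152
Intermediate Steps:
D(C) = √(C + √2) (D(C) = √(C + √(1*(1 + 1))) = √(C + √(1*2)) = √(C + √2))
D(2) - 25*J(3) = √(2 + √2) - 25*3 = √(2 + √2) - 75 = -75 + √(2 + √2)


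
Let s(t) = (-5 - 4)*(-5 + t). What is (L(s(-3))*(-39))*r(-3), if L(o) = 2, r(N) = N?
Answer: 234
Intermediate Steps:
s(t) = 45 - 9*t (s(t) = -9*(-5 + t) = 45 - 9*t)
(L(s(-3))*(-39))*r(-3) = (2*(-39))*(-3) = -78*(-3) = 234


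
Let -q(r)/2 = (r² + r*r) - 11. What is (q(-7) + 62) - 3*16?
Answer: -160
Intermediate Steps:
q(r) = 22 - 4*r² (q(r) = -2*((r² + r*r) - 11) = -2*((r² + r²) - 11) = -2*(2*r² - 11) = -2*(-11 + 2*r²) = 22 - 4*r²)
(q(-7) + 62) - 3*16 = ((22 - 4*(-7)²) + 62) - 3*16 = ((22 - 4*49) + 62) - 48 = ((22 - 196) + 62) - 48 = (-174 + 62) - 48 = -112 - 48 = -160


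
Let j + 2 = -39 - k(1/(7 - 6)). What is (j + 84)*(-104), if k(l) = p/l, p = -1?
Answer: -4576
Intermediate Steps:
k(l) = -1/l
j = -40 (j = -2 + (-39 - (-1)/(1/(7 - 6))) = -2 + (-39 - (-1)/(1/1)) = -2 + (-39 - (-1)/1) = -2 + (-39 - (-1)) = -2 + (-39 - 1*(-1)) = -2 + (-39 + 1) = -2 - 38 = -40)
(j + 84)*(-104) = (-40 + 84)*(-104) = 44*(-104) = -4576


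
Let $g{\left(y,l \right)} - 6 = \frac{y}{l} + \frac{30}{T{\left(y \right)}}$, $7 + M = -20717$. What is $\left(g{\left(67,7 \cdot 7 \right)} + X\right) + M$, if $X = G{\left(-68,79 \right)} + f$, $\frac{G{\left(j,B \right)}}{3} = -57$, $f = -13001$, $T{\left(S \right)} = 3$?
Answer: $- \frac{1660053}{49} \approx -33879.0$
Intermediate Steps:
$M = -20724$ ($M = -7 - 20717 = -20724$)
$G{\left(j,B \right)} = -171$ ($G{\left(j,B \right)} = 3 \left(-57\right) = -171$)
$g{\left(y,l \right)} = 16 + \frac{y}{l}$ ($g{\left(y,l \right)} = 6 + \left(\frac{y}{l} + \frac{30}{3}\right) = 6 + \left(\frac{y}{l} + 30 \cdot \frac{1}{3}\right) = 6 + \left(\frac{y}{l} + 10\right) = 6 + \left(10 + \frac{y}{l}\right) = 16 + \frac{y}{l}$)
$X = -13172$ ($X = -171 - 13001 = -13172$)
$\left(g{\left(67,7 \cdot 7 \right)} + X\right) + M = \left(\left(16 + \frac{67}{7 \cdot 7}\right) - 13172\right) - 20724 = \left(\left(16 + \frac{67}{49}\right) - 13172\right) - 20724 = \left(\frac{851}{49} - 13172\right) - 20724 = - \frac{644577}{49} - 20724 = - \frac{1660053}{49}$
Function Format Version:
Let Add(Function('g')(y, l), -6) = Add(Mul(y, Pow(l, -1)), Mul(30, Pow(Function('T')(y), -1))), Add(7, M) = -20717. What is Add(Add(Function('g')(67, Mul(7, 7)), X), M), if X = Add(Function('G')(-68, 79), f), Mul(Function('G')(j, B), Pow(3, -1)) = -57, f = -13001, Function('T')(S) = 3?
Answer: Rational(-1660053, 49) ≈ -33879.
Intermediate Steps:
M = -20724 (M = Add(-7, -20717) = -20724)
Function('G')(j, B) = -171 (Function('G')(j, B) = Mul(3, -57) = -171)
Function('g')(y, l) = Add(16, Mul(y, Pow(l, -1))) (Function('g')(y, l) = Add(6, Add(Mul(y, Pow(l, -1)), Mul(30, Pow(3, -1)))) = Add(6, Add(Mul(y, Pow(l, -1)), Mul(30, Rational(1, 3)))) = Add(6, Add(Mul(y, Pow(l, -1)), 10)) = Add(6, Add(10, Mul(y, Pow(l, -1)))) = Add(16, Mul(y, Pow(l, -1))))
X = -13172 (X = Add(-171, -13001) = -13172)
Add(Add(Function('g')(67, Mul(7, 7)), X), M) = Add(Add(Add(16, Mul(67, Pow(Mul(7, 7), -1))), -13172), -20724) = Add(Add(Add(16, Mul(67, Pow(49, -1))), -13172), -20724) = Add(Add(Add(16, Mul(67, Rational(1, 49))), -13172), -20724) = Add(Add(Add(16, Rational(67, 49)), -13172), -20724) = Add(Add(Rational(851, 49), -13172), -20724) = Add(Rational(-644577, 49), -20724) = Rational(-1660053, 49)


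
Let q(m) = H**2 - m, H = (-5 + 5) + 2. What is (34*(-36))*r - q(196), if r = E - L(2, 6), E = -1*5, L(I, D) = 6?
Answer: 13656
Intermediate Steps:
E = -5
H = 2 (H = 0 + 2 = 2)
r = -11 (r = -5 - 1*6 = -5 - 6 = -11)
q(m) = 4 - m (q(m) = 2**2 - m = 4 - m)
(34*(-36))*r - q(196) = (34*(-36))*(-11) - (4 - 1*196) = -1224*(-11) - (4 - 196) = 13464 - 1*(-192) = 13464 + 192 = 13656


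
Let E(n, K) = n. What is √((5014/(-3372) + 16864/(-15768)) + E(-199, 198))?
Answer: I*√27478947269454/369234 ≈ 14.197*I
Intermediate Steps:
√((5014/(-3372) + 16864/(-15768)) + E(-199, 198)) = √((5014/(-3372) + 16864/(-15768)) - 199) = √((5014*(-1/3372) + 16864*(-1/15768)) - 199) = √((-2507/1686 - 2108/1971) - 199) = √(-2831795/1107702 - 199) = √(-223264493/1107702) = I*√27478947269454/369234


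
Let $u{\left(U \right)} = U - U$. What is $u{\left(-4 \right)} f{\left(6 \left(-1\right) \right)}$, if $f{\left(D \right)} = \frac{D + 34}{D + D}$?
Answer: $0$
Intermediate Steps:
$u{\left(U \right)} = 0$
$f{\left(D \right)} = \frac{34 + D}{2 D}$
$u{\left(-4 \right)} f{\left(6 \left(-1\right) \right)} = 0 \frac{34 + 6 \left(-1\right)}{2 \cdot 6 \left(-1\right)} = 0 \frac{34 - 6}{2 \left(-6\right)} = 0 \cdot \frac{1}{2} \left(- \frac{1}{6}\right) 28 = 0 \left(- \frac{7}{3}\right) = 0$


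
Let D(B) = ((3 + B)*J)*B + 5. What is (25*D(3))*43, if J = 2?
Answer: 44075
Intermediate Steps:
D(B) = 5 + B*(6 + 2*B) (D(B) = ((3 + B)*2)*B + 5 = (6 + 2*B)*B + 5 = B*(6 + 2*B) + 5 = 5 + B*(6 + 2*B))
(25*D(3))*43 = (25*(5 + 2*3² + 6*3))*43 = (25*(5 + 2*9 + 18))*43 = (25*(5 + 18 + 18))*43 = (25*41)*43 = 1025*43 = 44075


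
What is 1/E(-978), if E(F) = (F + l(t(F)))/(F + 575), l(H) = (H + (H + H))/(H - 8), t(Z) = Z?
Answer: 198679/480687 ≈ 0.41332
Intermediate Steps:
l(H) = 3*H/(-8 + H) (l(H) = (H + 2*H)/(-8 + H) = (3*H)/(-8 + H) = 3*H/(-8 + H))
E(F) = (F + 3*F/(-8 + F))/(575 + F) (E(F) = (F + 3*F/(-8 + F))/(F + 575) = (F + 3*F/(-8 + F))/(575 + F))
1/E(-978) = 1/(-978*(-5 - 978)/((-8 - 978)*(575 - 978))) = 1/(-978*(-983)/(-986*(-403))) = 1/(-978*(-1/986)*(-1/403)*(-983)) = 1/(480687/198679) = 198679/480687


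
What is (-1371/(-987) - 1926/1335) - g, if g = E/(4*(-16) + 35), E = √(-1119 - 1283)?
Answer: -7853/146405 + I*√2402/29 ≈ -0.053639 + 1.69*I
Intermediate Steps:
E = I*√2402 (E = √(-2402) = I*√2402 ≈ 49.01*I)
g = -I*√2402/29 (g = (I*√2402)/(4*(-16) + 35) = (I*√2402)/(-64 + 35) = (I*√2402)/(-29) = (I*√2402)*(-1/29) = -I*√2402/29 ≈ -1.69*I)
(-1371/(-987) - 1926/1335) - g = (-1371/(-987) - 1926/1335) - (-1)*I*√2402/29 = (-1371*(-1/987) - 1926*1/1335) + I*√2402/29 = (457/329 - 642/445) + I*√2402/29 = -7853/146405 + I*√2402/29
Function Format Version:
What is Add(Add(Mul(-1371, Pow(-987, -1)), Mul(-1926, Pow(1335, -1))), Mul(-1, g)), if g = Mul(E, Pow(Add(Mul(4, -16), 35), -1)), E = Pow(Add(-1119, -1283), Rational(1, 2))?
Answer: Add(Rational(-7853, 146405), Mul(Rational(1, 29), I, Pow(2402, Rational(1, 2)))) ≈ Add(-0.053639, Mul(1.6900, I))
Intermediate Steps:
E = Mul(I, Pow(2402, Rational(1, 2))) (E = Pow(-2402, Rational(1, 2)) = Mul(I, Pow(2402, Rational(1, 2))) ≈ Mul(49.010, I))
g = Mul(Rational(-1, 29), I, Pow(2402, Rational(1, 2))) (g = Mul(Mul(I, Pow(2402, Rational(1, 2))), Pow(Add(Mul(4, -16), 35), -1)) = Mul(Mul(I, Pow(2402, Rational(1, 2))), Pow(Add(-64, 35), -1)) = Mul(Mul(I, Pow(2402, Rational(1, 2))), Pow(-29, -1)) = Mul(Mul(I, Pow(2402, Rational(1, 2))), Rational(-1, 29)) = Mul(Rational(-1, 29), I, Pow(2402, Rational(1, 2))) ≈ Mul(-1.6900, I))
Add(Add(Mul(-1371, Pow(-987, -1)), Mul(-1926, Pow(1335, -1))), Mul(-1, g)) = Add(Add(Mul(-1371, Pow(-987, -1)), Mul(-1926, Pow(1335, -1))), Mul(-1, Mul(Rational(-1, 29), I, Pow(2402, Rational(1, 2))))) = Add(Add(Mul(-1371, Rational(-1, 987)), Mul(-1926, Rational(1, 1335))), Mul(Rational(1, 29), I, Pow(2402, Rational(1, 2)))) = Add(Add(Rational(457, 329), Rational(-642, 445)), Mul(Rational(1, 29), I, Pow(2402, Rational(1, 2)))) = Add(Rational(-7853, 146405), Mul(Rational(1, 29), I, Pow(2402, Rational(1, 2))))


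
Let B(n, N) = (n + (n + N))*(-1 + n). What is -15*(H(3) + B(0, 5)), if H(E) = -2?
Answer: 105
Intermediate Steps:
B(n, N) = (-1 + n)*(N + 2*n) (B(n, N) = (n + (N + n))*(-1 + n) = (N + 2*n)*(-1 + n) = (-1 + n)*(N + 2*n))
-15*(H(3) + B(0, 5)) = -15*(-2 + (-1*5 - 2*0 + 2*0**2 + 5*0)) = -15*(-2 + (-5 + 0 + 2*0 + 0)) = -15*(-2 + (-5 + 0 + 0 + 0)) = -15*(-2 - 5) = -15*(-7) = 105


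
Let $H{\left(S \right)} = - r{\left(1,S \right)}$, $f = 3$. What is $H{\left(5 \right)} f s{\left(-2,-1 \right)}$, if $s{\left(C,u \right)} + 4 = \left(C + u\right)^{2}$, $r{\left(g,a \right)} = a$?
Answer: $-75$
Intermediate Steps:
$H{\left(S \right)} = - S$
$s{\left(C,u \right)} = -4 + \left(C + u\right)^{2}$
$H{\left(5 \right)} f s{\left(-2,-1 \right)} = \left(-1\right) 5 \cdot 3 \left(-4 + \left(-2 - 1\right)^{2}\right) = \left(-5\right) 3 \left(-4 + \left(-3\right)^{2}\right) = - 15 \left(-4 + 9\right) = \left(-15\right) 5 = -75$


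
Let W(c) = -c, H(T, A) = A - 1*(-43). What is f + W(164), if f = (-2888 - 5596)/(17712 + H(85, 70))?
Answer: -2931784/17825 ≈ -164.48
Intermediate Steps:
H(T, A) = 43 + A (H(T, A) = A + 43 = 43 + A)
f = -8484/17825 (f = (-2888 - 5596)/(17712 + (43 + 70)) = -8484/(17712 + 113) = -8484/17825 ≈ -0.47596)
f + W(164) = -8484/17825 - 1*164 = -8484/17825 - 164 = -2931784/17825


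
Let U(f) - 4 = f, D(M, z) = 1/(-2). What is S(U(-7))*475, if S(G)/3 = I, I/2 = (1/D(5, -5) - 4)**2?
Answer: 102600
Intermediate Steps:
D(M, z) = -1/2
U(f) = 4 + f
I = 72 (I = 2*(1/(-1/2) - 4)**2 = 2*(-2 - 4)**2 = 2*(-6)**2 = 2*36 = 72)
S(G) = 216 (S(G) = 3*72 = 216)
S(U(-7))*475 = 216*475 = 102600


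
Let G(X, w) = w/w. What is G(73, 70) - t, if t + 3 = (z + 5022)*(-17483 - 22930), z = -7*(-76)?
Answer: 224453806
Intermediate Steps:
G(X, w) = 1
z = 532
t = -224453805 (t = -3 + (532 + 5022)*(-17483 - 22930) = -3 + 5554*(-40413) = -3 - 224453802 = -224453805)
G(73, 70) - t = 1 - 1*(-224453805) = 1 + 224453805 = 224453806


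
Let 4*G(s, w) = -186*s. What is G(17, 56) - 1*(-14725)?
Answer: 27869/2 ≈ 13935.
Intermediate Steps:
G(s, w) = -93*s/2 (G(s, w) = (-186*s)/4 = -93*s/2)
G(17, 56) - 1*(-14725) = -93/2*17 - 1*(-14725) = -1581/2 + 14725 = 27869/2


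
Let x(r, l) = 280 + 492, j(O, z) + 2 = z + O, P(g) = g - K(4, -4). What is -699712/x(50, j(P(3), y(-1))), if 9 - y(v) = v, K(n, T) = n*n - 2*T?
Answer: -174928/193 ≈ -906.36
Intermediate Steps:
K(n, T) = n² - 2*T
P(g) = -24 + g (P(g) = g - (4² - 2*(-4)) = g - (16 + 8) = g - 1*24 = g - 24 = -24 + g)
y(v) = 9 - v
j(O, z) = -2 + O + z (j(O, z) = -2 + (z + O) = -2 + (O + z) = -2 + O + z)
x(r, l) = 772
-699712/x(50, j(P(3), y(-1))) = -699712/772 = -699712*1/772 = -174928/193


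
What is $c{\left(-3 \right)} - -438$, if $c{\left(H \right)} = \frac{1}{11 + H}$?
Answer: $\frac{3505}{8} \approx 438.13$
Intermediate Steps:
$c{\left(-3 \right)} - -438 = \frac{1}{11 - 3} - -438 = \frac{1}{8} + 438 = \frac{3505}{8}$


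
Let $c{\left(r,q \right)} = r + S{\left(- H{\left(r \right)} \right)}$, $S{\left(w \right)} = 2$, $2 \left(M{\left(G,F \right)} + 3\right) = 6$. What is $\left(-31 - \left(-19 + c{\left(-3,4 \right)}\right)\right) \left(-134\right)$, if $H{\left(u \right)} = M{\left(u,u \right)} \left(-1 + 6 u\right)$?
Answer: $1474$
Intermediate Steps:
$M{\left(G,F \right)} = 0$ ($M{\left(G,F \right)} = -3 + \frac{1}{2} \cdot 6 = -3 + 3 = 0$)
$H{\left(u \right)} = 0$ ($H{\left(u \right)} = 0 \left(-1 + 6 u\right) = 0$)
$c{\left(r,q \right)} = 2 + r$ ($c{\left(r,q \right)} = r + 2 = 2 + r$)
$\left(-31 - \left(-19 + c{\left(-3,4 \right)}\right)\right) \left(-134\right) = \left(-31 + \left(19 - \left(2 - 3\right)\right)\right) \left(-134\right) = \left(-31 + \left(19 - -1\right)\right) \left(-134\right) = \left(-31 + \left(19 + 1\right)\right) \left(-134\right) = \left(-31 + 20\right) \left(-134\right) = \left(-11\right) \left(-134\right) = 1474$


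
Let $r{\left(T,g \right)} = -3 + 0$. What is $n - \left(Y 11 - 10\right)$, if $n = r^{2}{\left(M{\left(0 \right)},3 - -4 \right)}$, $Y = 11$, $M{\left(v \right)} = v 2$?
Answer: $-102$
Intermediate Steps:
$M{\left(v \right)} = 2 v$
$r{\left(T,g \right)} = -3$
$n = 9$ ($n = \left(-3\right)^{2} = 9$)
$n - \left(Y 11 - 10\right) = 9 - \left(11 \cdot 11 - 10\right) = 9 - \left(121 - 10\right) = 9 - 111 = -102$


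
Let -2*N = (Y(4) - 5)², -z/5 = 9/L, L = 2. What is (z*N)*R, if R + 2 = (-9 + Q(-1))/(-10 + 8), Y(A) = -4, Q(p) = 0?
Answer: 18225/8 ≈ 2278.1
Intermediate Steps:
z = -45/2 ≈ -22.500
R = 5/2 (R = -2 + (-9 + 0)/(-10 + 8) = -2 - 9/(-2) = -2 - 9*(-½) = -2 + 9/2 = 5/2 ≈ 2.5000)
N = -81/2 (N = -(-4 - 5)²/2 = -½*(-9)² = -½*81 = -81/2 ≈ -40.500)
(z*N)*R = -45/2*(-81/2)*(5/2) = (3645/4)*(5/2) = 18225/8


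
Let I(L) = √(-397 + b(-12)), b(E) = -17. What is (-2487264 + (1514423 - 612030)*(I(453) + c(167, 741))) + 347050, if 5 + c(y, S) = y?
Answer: 144047452 + 2707179*I*√46 ≈ 1.4405e+8 + 1.8361e+7*I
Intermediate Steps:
c(y, S) = -5 + y
I(L) = 3*I*√46 (I(L) = √(-397 - 17) = √(-414) = 3*I*√46)
(-2487264 + (1514423 - 612030)*(I(453) + c(167, 741))) + 347050 = (-2487264 + (1514423 - 612030)*(3*I*√46 + (-5 + 167))) + 347050 = (-2487264 + 902393*(3*I*√46 + 162)) + 347050 = (-2487264 + 902393*(162 + 3*I*√46)) + 347050 = (-2487264 + (146187666 + 2707179*I*√46)) + 347050 = (143700402 + 2707179*I*√46) + 347050 = 144047452 + 2707179*I*√46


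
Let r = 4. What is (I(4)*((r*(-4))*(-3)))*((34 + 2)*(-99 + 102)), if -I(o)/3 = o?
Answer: -62208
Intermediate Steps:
I(o) = -3*o
(I(4)*((r*(-4))*(-3)))*((34 + 2)*(-99 + 102)) = ((-3*4)*((4*(-4))*(-3)))*((34 + 2)*(-99 + 102)) = (-(-192)*(-3))*(36*3) = -12*48*108 = -576*108 = -62208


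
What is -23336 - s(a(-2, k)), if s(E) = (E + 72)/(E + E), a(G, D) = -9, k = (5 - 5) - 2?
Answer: -46665/2 ≈ -23333.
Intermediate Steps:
k = -2 (k = 0 - 2 = -2)
s(E) = (72 + E)/(2*E) (s(E) = (72 + E)/((2*E)) = (72 + E)*(1/(2*E)) = (72 + E)/(2*E))
-23336 - s(a(-2, k)) = -23336 - (72 - 9)/(2*(-9)) = -23336 - (-1)*63/(2*9) = -23336 - 1*(-7/2) = -23336 + 7/2 = -46665/2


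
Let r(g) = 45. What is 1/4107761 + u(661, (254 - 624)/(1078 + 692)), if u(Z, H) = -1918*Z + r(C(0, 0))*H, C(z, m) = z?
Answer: -307263139443698/242357899 ≈ -1.2678e+6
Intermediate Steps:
u(Z, H) = -1918*Z + 45*H
1/4107761 + u(661, (254 - 624)/(1078 + 692)) = 1/4107761 + (-1918*661 + 45*((254 - 624)/(1078 + 692))) = 1/4107761 + (-1267798 + 45*(-370/1770)) = 1/4107761 + (-1267798 + 45*(-370*1/1770)) = 1/4107761 + (-1267798 + 45*(-37/177)) = 1/4107761 + (-1267798 - 555/59) = 1/4107761 - 74800637/59 = -307263139443698/242357899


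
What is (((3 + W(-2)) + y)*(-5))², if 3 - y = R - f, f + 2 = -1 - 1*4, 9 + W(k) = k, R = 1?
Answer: 4225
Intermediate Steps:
W(k) = -9 + k
f = -7 (f = -2 + (-1 - 1*4) = -2 + (-1 - 4) = -2 - 5 = -7)
y = -5 (y = 3 - (1 - 1*(-7)) = 3 - (1 + 7) = 3 - 1*8 = 3 - 8 = -5)
(((3 + W(-2)) + y)*(-5))² = (((3 + (-9 - 2)) - 5)*(-5))² = (((3 - 11) - 5)*(-5))² = ((-8 - 5)*(-5))² = (-13*(-5))² = 65² = 4225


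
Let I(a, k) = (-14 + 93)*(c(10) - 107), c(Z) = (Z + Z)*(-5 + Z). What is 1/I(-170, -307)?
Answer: -1/553 ≈ -0.0018083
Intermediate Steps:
c(Z) = 2*Z*(-5 + Z) (c(Z) = (2*Z)*(-5 + Z) = 2*Z*(-5 + Z))
I(a, k) = -553 (I(a, k) = (-14 + 93)*(2*10*(-5 + 10) - 107) = 79*(2*10*5 - 107) = 79*(100 - 107) = 79*(-7) = -553)
1/I(-170, -307) = 1/(-553) = -1/553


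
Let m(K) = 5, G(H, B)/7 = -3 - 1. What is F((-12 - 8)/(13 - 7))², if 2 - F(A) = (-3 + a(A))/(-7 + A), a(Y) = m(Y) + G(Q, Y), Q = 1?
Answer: 256/961 ≈ 0.26639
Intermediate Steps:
G(H, B) = -28 (G(H, B) = 7*(-3 - 1) = 7*(-4) = -28)
a(Y) = -23 (a(Y) = 5 - 28 = -23)
F(A) = 2 + 26/(-7 + A) (F(A) = 2 - (-3 - 23)/(-7 + A) = 2 - (-26)/(-7 + A) = 2 + 26/(-7 + A))
F((-12 - 8)/(13 - 7))² = (2*(6 + (-12 - 8)/(13 - 7))/(-7 + (-12 - 8)/(13 - 7)))² = (2*(6 - 20/6)/(-7 - 20/6))² = (2*(6 - 20*⅙)/(-7 - 20*⅙))² = (2*(6 - 10/3)/(-7 - 10/3))² = (2*(8/3)/(-31/3))² = (2*(-3/31)*(8/3))² = (-16/31)² = 256/961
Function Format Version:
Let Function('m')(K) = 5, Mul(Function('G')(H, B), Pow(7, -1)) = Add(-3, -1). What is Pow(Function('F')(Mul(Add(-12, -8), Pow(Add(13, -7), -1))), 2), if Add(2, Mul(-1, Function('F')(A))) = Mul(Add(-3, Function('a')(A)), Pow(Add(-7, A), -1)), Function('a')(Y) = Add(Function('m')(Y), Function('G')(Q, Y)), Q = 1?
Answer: Rational(256, 961) ≈ 0.26639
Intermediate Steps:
Function('G')(H, B) = -28 (Function('G')(H, B) = Mul(7, Add(-3, -1)) = Mul(7, -4) = -28)
Function('a')(Y) = -23 (Function('a')(Y) = Add(5, -28) = -23)
Function('F')(A) = Add(2, Mul(26, Pow(Add(-7, A), -1))) (Function('F')(A) = Add(2, Mul(-1, Mul(Add(-3, -23), Pow(Add(-7, A), -1)))) = Add(2, Mul(-1, Mul(-26, Pow(Add(-7, A), -1)))) = Add(2, Mul(26, Pow(Add(-7, A), -1))))
Pow(Function('F')(Mul(Add(-12, -8), Pow(Add(13, -7), -1))), 2) = Pow(Mul(2, Pow(Add(-7, Mul(Add(-12, -8), Pow(Add(13, -7), -1))), -1), Add(6, Mul(Add(-12, -8), Pow(Add(13, -7), -1)))), 2) = Pow(Mul(2, Pow(Add(-7, Mul(-20, Pow(6, -1))), -1), Add(6, Mul(-20, Pow(6, -1)))), 2) = Pow(Mul(2, Pow(Add(-7, Mul(-20, Rational(1, 6))), -1), Add(6, Mul(-20, Rational(1, 6)))), 2) = Pow(Mul(2, Pow(Add(-7, Rational(-10, 3)), -1), Add(6, Rational(-10, 3))), 2) = Pow(Mul(2, Pow(Rational(-31, 3), -1), Rational(8, 3)), 2) = Pow(Mul(2, Rational(-3, 31), Rational(8, 3)), 2) = Pow(Rational(-16, 31), 2) = Rational(256, 961)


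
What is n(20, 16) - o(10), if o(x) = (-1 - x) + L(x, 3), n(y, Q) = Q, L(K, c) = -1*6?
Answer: 33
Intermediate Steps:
L(K, c) = -6
o(x) = -7 - x (o(x) = (-1 - x) - 6 = -7 - x)
n(20, 16) - o(10) = 16 - (-7 - 1*10) = 16 - (-7 - 10) = 16 - 1*(-17) = 16 + 17 = 33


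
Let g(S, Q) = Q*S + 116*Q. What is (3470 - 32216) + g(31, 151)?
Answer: -6549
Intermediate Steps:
g(S, Q) = 116*Q + Q*S
(3470 - 32216) + g(31, 151) = (3470 - 32216) + 151*(116 + 31) = -28746 + 151*147 = -28746 + 22197 = -6549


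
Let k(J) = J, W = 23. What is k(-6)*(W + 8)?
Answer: -186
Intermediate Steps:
k(-6)*(W + 8) = -6*(23 + 8) = -6*31 = -186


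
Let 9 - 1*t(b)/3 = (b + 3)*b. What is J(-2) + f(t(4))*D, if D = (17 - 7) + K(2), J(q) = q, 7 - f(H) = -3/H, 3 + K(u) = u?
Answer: 1150/19 ≈ 60.526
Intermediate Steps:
t(b) = 27 - 3*b*(3 + b) (t(b) = 27 - 3*(b + 3)*b = 27 - 3*(3 + b)*b = 27 - 3*b*(3 + b))
K(u) = -3 + u
f(H) = 7 + 3/H (f(H) = 7 - (-3)/H = 7 + 3/H)
D = 9 (D = (17 - 7) + (-3 + 2) = 10 - 1 = 9)
J(-2) + f(t(4))*D = -2 + (7 + 3/(27 - 9*4 - 3*4²))*9 = -2 + (7 + 3/(27 - 36 - 3*16))*9 = -2 + (7 + 3/(27 - 36 - 48))*9 = -2 + (7 + 3/(-57))*9 = -2 + (7 + 3*(-1/57))*9 = -2 + (7 - 1/19)*9 = -2 + (132/19)*9 = -2 + 1188/19 = 1150/19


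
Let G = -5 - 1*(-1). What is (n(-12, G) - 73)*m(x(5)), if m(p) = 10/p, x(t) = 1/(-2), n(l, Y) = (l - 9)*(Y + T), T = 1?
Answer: 200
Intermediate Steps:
G = -4 (G = -5 + 1 = -4)
n(l, Y) = (1 + Y)*(-9 + l) (n(l, Y) = (l - 9)*(Y + 1) = (-9 + l)*(1 + Y) = (1 + Y)*(-9 + l))
x(t) = -½
(n(-12, G) - 73)*m(x(5)) = ((-9 - 12 - 9*(-4) - 4*(-12)) - 73)*(10/(-½)) = ((-9 - 12 + 36 + 48) - 73)*(10*(-2)) = (63 - 73)*(-20) = -10*(-20) = 200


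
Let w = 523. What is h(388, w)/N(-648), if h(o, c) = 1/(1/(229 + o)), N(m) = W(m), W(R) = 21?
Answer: 617/21 ≈ 29.381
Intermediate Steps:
N(m) = 21
h(o, c) = 229 + o
h(388, w)/N(-648) = (229 + 388)/21 = 617*(1/21) = 617/21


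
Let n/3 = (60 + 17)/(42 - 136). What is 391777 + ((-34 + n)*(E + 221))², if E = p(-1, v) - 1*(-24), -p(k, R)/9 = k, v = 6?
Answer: 190289717834/2209 ≈ 8.6143e+7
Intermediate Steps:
n = -231/94 (n = 3*((60 + 17)/(42 - 136)) = 3*(77/(-94)) = 3*(77*(-1/94)) = 3*(-77/94) = -231/94 ≈ -2.4574)
p(k, R) = -9*k
E = 33 (E = -9*(-1) - 1*(-24) = 9 + 24 = 33)
391777 + ((-34 + n)*(E + 221))² = 391777 + ((-34 - 231/94)*(33 + 221))² = 391777 + (-3427/94*254)² = 391777 + (-435229/47)² = 391777 + 189424282441/2209 = 190289717834/2209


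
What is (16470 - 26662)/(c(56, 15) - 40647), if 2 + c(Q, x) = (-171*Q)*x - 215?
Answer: 1274/23063 ≈ 0.055240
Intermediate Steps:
c(Q, x) = -217 - 171*Q*x (c(Q, x) = -2 + ((-171*Q)*x - 215) = -2 + (-171*Q*x - 215) = -2 + (-215 - 171*Q*x) = -217 - 171*Q*x)
(16470 - 26662)/(c(56, 15) - 40647) = (16470 - 26662)/((-217 - 171*56*15) - 40647) = -10192/((-217 - 143640) - 40647) = -10192/(-143857 - 40647) = -10192/(-184504) = -10192*(-1/184504) = 1274/23063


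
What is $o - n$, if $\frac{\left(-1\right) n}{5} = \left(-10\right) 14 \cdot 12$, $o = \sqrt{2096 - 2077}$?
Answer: $-8400 + \sqrt{19} \approx -8395.6$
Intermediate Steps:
$o = \sqrt{19} \approx 4.3589$
$n = 8400$ ($n = - 5 \left(-10\right) 14 \cdot 12 = - 5 \left(\left(-140\right) 12\right) = \left(-5\right) \left(-1680\right) = 8400$)
$o - n = \sqrt{19} - 8400 = -8400 + \sqrt{19}$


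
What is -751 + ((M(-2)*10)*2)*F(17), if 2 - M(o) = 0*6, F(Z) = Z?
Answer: -71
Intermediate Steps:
M(o) = 2 (M(o) = 2 - 0*6 = 2 - 1*0 = 2 + 0 = 2)
-751 + ((M(-2)*10)*2)*F(17) = -751 + ((2*10)*2)*17 = -751 + (20*2)*17 = -751 + 40*17 = -751 + 680 = -71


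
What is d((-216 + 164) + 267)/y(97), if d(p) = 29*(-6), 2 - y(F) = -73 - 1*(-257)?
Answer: 87/91 ≈ 0.95604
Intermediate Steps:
y(F) = -182 (y(F) = 2 - (-73 - 1*(-257)) = 2 - (-73 + 257) = 2 - 1*184 = 2 - 184 = -182)
d(p) = -174
d((-216 + 164) + 267)/y(97) = -174/(-182) = -174*(-1/182) = 87/91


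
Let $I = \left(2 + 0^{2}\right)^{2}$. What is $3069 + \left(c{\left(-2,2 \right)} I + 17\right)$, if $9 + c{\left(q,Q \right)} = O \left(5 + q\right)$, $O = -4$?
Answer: $3002$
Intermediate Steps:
$I = 4$ ($I = \left(2 + 0\right)^{2} = 2^{2} = 4$)
$c{\left(q,Q \right)} = -29 - 4 q$ ($c{\left(q,Q \right)} = -9 - 4 \left(5 + q\right) = -9 - \left(20 + 4 q\right) = -29 - 4 q$)
$3069 + \left(c{\left(-2,2 \right)} I + 17\right) = 3069 + \left(\left(-29 - -8\right) 4 + 17\right) = 3069 + \left(\left(-29 + 8\right) 4 + 17\right) = 3069 + \left(\left(-21\right) 4 + 17\right) = 3069 + \left(-84 + 17\right) = 3069 - 67 = 3002$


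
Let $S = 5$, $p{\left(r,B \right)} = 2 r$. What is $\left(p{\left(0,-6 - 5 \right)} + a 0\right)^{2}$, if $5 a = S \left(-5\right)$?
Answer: $0$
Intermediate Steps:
$a = -5$ ($a = \frac{5 \left(-5\right)}{5} = \frac{1}{5} \left(-25\right) = -5$)
$\left(p{\left(0,-6 - 5 \right)} + a 0\right)^{2} = \left(2 \cdot 0 - 0\right)^{2} = \left(0 + 0\right)^{2} = 0^{2} = 0$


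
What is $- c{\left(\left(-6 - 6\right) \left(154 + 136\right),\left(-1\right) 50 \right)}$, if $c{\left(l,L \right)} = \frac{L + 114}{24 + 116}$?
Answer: $- \frac{16}{35} \approx -0.45714$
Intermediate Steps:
$c{\left(l,L \right)} = \frac{57}{70} + \frac{L}{140}$ ($c{\left(l,L \right)} = \frac{114 + L}{140} = \left(114 + L\right) \frac{1}{140} = \frac{57}{70} + \frac{L}{140}$)
$- c{\left(\left(-6 - 6\right) \left(154 + 136\right),\left(-1\right) 50 \right)} = - (\frac{57}{70} + \frac{\left(-1\right) 50}{140}) = - (\frac{57}{70} + \frac{1}{140} \left(-50\right)) = - (\frac{57}{70} - \frac{5}{14}) = \left(-1\right) \frac{16}{35} = - \frac{16}{35}$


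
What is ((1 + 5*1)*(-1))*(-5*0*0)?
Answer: 0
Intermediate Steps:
((1 + 5*1)*(-1))*(-5*0*0) = ((1 + 5)*(-1))*(0*0) = (6*(-1))*0 = -6*0 = 0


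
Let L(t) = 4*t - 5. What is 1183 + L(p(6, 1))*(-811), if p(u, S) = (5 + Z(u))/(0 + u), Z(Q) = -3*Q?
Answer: 36800/3 ≈ 12267.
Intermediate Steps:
p(u, S) = (5 - 3*u)/u (p(u, S) = (5 - 3*u)/(0 + u) = (5 - 3*u)/u)
L(t) = -5 + 4*t
1183 + L(p(6, 1))*(-811) = 1183 + (-5 + 4*(-3 + 5/6))*(-811) = 1183 + (-5 + 4*(-3 + 5*(⅙)))*(-811) = 1183 + (-5 + 4*(-3 + ⅚))*(-811) = 1183 + (-5 + 4*(-13/6))*(-811) = 1183 + (-5 - 26/3)*(-811) = 1183 - 41/3*(-811) = 1183 + 33251/3 = 36800/3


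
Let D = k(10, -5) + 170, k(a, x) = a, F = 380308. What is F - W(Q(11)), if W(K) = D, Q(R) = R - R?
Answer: 380128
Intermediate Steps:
D = 180 (D = 10 + 170 = 180)
Q(R) = 0
W(K) = 180
F - W(Q(11)) = 380308 - 1*180 = 380308 - 180 = 380128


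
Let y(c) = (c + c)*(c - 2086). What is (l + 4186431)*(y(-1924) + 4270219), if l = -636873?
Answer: 69928773741042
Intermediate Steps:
y(c) = 2*c*(-2086 + c) (y(c) = (2*c)*(-2086 + c) = 2*c*(-2086 + c))
(l + 4186431)*(y(-1924) + 4270219) = (-636873 + 4186431)*(2*(-1924)*(-2086 - 1924) + 4270219) = 3549558*(2*(-1924)*(-4010) + 4270219) = 3549558*(15430480 + 4270219) = 3549558*19700699 = 69928773741042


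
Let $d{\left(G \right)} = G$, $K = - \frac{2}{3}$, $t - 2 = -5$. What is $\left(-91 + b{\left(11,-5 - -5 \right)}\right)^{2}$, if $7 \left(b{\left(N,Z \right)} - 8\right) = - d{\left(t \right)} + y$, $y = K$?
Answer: $\frac{61504}{9} \approx 6833.8$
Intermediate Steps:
$t = -3$ ($t = 2 - 5 = -3$)
$K = - \frac{2}{3}$ ($K = \left(-2\right) \frac{1}{3} = - \frac{2}{3} \approx -0.66667$)
$y = - \frac{2}{3} \approx -0.66667$
$b{\left(N,Z \right)} = \frac{25}{3}$ ($b{\left(N,Z \right)} = 8 + \frac{\left(-1\right) \left(-3\right) - \frac{2}{3}}{7} = 8 + \frac{3 - \frac{2}{3}}{7} = 8 + \frac{1}{7} \cdot \frac{7}{3} = 8 + \frac{1}{3} = \frac{25}{3}$)
$\left(-91 + b{\left(11,-5 - -5 \right)}\right)^{2} = \left(-91 + \frac{25}{3}\right)^{2} = \left(- \frac{248}{3}\right)^{2} = \frac{61504}{9}$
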